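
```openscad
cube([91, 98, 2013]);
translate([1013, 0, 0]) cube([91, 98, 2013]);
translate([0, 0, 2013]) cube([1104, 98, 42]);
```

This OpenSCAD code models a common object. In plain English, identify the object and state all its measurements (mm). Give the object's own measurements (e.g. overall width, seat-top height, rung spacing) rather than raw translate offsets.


A door frame. The clear opening is 922 mm wide and 2013 mm high. Two 91 mm wide jambs, 98 mm deep, stand either side of the opening from the floor to the top of the opening. A 42 mm thick head sits across the top of both jambs, spanning the full outside width of the frame.


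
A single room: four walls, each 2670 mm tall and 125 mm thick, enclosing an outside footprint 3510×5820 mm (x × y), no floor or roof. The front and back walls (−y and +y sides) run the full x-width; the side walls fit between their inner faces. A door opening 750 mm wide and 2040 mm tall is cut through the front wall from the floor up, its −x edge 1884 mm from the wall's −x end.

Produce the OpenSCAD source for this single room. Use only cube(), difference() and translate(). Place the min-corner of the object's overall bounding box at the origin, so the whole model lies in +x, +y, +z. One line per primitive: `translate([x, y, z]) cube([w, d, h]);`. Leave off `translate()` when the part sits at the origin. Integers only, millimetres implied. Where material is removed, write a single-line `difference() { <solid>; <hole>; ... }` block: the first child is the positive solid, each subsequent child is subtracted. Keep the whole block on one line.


difference() { cube([3510, 125, 2670]); translate([1884, 0, 0]) cube([750, 125, 2040]); }
translate([0, 5695, 0]) cube([3510, 125, 2670]);
translate([0, 125, 0]) cube([125, 5570, 2670]);
translate([3385, 125, 0]) cube([125, 5570, 2670]);


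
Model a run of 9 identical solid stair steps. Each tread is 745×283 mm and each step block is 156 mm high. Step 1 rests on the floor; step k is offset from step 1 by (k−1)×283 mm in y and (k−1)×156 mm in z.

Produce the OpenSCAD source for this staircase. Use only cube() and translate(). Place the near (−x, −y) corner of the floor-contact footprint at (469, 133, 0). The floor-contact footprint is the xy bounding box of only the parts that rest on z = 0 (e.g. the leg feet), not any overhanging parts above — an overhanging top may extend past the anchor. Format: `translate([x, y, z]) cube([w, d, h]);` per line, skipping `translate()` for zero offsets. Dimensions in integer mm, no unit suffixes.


translate([469, 133, 0]) cube([745, 283, 156]);
translate([469, 416, 156]) cube([745, 283, 156]);
translate([469, 699, 312]) cube([745, 283, 156]);
translate([469, 982, 468]) cube([745, 283, 156]);
translate([469, 1265, 624]) cube([745, 283, 156]);
translate([469, 1548, 780]) cube([745, 283, 156]);
translate([469, 1831, 936]) cube([745, 283, 156]);
translate([469, 2114, 1092]) cube([745, 283, 156]);
translate([469, 2397, 1248]) cube([745, 283, 156]);


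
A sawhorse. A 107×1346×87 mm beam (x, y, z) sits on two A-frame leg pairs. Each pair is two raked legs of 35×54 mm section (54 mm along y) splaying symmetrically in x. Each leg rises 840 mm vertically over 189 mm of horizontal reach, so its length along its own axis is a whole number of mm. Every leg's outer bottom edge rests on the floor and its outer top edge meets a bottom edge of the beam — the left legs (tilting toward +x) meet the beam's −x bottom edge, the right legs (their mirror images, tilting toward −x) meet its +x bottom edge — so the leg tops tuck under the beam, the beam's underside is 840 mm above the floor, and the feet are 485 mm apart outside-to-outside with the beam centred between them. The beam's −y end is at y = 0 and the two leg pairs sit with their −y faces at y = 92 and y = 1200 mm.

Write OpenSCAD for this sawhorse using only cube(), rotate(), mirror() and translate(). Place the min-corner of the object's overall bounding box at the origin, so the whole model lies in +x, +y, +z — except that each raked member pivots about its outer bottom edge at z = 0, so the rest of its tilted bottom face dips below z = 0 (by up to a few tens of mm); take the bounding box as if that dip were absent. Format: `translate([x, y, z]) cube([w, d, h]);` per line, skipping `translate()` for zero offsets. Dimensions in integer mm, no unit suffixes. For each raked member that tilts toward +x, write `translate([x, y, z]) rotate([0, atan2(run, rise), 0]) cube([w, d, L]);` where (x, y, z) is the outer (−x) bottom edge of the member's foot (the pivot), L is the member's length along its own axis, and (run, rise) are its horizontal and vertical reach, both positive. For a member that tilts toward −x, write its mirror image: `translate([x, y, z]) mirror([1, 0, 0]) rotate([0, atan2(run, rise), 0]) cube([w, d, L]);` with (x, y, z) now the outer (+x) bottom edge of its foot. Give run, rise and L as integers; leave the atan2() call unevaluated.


translate([189, 0, 840]) cube([107, 1346, 87]);
translate([0, 92, 0]) rotate([0, atan2(189, 840), 0]) cube([35, 54, 861]);
translate([485, 92, 0]) mirror([1, 0, 0]) rotate([0, atan2(189, 840), 0]) cube([35, 54, 861]);
translate([0, 1200, 0]) rotate([0, atan2(189, 840), 0]) cube([35, 54, 861]);
translate([485, 1200, 0]) mirror([1, 0, 0]) rotate([0, atan2(189, 840), 0]) cube([35, 54, 861]);


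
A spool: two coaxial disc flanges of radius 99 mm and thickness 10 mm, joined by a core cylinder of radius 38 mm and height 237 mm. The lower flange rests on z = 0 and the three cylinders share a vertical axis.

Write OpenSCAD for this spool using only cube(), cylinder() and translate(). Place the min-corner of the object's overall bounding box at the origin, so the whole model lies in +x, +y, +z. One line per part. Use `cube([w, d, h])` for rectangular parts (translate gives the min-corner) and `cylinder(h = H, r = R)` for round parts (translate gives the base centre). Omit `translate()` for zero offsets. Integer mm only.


translate([99, 99, 0]) cylinder(h = 10, r = 99);
translate([99, 99, 10]) cylinder(h = 237, r = 38);
translate([99, 99, 247]) cylinder(h = 10, r = 99);


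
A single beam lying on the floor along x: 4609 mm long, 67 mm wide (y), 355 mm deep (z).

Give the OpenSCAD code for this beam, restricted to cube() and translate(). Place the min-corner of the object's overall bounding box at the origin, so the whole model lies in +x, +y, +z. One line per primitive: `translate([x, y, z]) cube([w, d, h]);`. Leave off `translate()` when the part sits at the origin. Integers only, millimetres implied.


cube([4609, 67, 355]);


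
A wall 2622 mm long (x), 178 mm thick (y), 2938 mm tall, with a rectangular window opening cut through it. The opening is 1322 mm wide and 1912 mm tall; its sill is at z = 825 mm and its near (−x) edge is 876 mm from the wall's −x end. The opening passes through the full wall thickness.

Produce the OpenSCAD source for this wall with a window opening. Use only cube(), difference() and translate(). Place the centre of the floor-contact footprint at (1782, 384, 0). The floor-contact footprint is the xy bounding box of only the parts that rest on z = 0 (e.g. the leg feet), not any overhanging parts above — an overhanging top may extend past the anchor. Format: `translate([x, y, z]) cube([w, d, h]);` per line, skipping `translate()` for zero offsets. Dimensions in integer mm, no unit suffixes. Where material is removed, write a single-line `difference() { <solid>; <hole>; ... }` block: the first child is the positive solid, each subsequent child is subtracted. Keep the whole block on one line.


difference() { translate([471, 295, 0]) cube([2622, 178, 2938]); translate([1347, 295, 825]) cube([1322, 178, 1912]); }


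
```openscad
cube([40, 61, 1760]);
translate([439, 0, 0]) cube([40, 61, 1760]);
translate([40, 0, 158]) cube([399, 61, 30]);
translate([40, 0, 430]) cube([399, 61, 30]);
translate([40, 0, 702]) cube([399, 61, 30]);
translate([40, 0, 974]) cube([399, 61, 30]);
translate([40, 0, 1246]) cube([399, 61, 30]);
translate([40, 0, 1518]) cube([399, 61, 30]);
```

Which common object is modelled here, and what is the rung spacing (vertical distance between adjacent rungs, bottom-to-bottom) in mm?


A ladder. The rung spacing is 272 mm.

Two tall 40×61 posts with 6 short bars between them — a ladder. Adjacent rungs sit at z = 158 and z = 430, so the spacing is 430 − 158 = 272 mm.


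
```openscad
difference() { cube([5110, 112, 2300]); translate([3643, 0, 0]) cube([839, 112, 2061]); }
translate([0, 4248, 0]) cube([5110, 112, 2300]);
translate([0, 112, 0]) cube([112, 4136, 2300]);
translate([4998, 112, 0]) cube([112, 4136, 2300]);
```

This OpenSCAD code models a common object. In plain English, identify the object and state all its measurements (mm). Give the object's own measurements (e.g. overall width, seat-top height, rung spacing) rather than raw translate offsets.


A single room: four walls, each 2300 mm tall and 112 mm thick, enclosing an outside footprint 5110×4360 mm (x × y), no floor or roof. The front and back walls (−y and +y sides) run the full x-width; the side walls fit between their inner faces. A door opening 839 mm wide and 2061 mm tall is cut through the front wall from the floor up, its −x edge 3643 mm from the wall's −x end.


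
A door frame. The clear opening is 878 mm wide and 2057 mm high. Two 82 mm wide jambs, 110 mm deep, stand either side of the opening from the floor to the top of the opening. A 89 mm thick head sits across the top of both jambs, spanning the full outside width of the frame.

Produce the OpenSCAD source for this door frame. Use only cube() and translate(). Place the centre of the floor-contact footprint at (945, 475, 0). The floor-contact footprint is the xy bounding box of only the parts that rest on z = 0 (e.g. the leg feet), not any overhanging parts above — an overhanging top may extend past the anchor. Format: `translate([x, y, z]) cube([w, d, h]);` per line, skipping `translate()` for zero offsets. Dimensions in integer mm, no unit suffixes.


translate([424, 420, 0]) cube([82, 110, 2057]);
translate([1384, 420, 0]) cube([82, 110, 2057]);
translate([424, 420, 2057]) cube([1042, 110, 89]);


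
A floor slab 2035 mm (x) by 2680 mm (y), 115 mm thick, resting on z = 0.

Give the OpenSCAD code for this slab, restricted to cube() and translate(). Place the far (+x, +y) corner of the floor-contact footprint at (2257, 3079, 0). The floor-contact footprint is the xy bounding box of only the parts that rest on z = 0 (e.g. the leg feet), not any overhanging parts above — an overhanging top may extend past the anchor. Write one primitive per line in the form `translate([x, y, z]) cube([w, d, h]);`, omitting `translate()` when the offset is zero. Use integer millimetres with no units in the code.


translate([222, 399, 0]) cube([2035, 2680, 115]);


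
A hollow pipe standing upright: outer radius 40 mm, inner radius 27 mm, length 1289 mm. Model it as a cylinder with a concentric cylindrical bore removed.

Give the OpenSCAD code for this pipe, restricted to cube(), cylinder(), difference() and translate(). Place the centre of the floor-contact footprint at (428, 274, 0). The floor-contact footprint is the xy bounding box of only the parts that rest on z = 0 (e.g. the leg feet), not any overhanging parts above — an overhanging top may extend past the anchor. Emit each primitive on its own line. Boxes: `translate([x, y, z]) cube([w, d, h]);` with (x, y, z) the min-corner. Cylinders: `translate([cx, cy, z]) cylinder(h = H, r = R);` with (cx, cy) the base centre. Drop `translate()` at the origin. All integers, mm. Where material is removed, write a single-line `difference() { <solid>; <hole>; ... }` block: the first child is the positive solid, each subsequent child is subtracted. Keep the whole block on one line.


difference() { translate([428, 274, 0]) cylinder(h = 1289, r = 40); translate([428, 274, 0]) cylinder(h = 1289, r = 27); }


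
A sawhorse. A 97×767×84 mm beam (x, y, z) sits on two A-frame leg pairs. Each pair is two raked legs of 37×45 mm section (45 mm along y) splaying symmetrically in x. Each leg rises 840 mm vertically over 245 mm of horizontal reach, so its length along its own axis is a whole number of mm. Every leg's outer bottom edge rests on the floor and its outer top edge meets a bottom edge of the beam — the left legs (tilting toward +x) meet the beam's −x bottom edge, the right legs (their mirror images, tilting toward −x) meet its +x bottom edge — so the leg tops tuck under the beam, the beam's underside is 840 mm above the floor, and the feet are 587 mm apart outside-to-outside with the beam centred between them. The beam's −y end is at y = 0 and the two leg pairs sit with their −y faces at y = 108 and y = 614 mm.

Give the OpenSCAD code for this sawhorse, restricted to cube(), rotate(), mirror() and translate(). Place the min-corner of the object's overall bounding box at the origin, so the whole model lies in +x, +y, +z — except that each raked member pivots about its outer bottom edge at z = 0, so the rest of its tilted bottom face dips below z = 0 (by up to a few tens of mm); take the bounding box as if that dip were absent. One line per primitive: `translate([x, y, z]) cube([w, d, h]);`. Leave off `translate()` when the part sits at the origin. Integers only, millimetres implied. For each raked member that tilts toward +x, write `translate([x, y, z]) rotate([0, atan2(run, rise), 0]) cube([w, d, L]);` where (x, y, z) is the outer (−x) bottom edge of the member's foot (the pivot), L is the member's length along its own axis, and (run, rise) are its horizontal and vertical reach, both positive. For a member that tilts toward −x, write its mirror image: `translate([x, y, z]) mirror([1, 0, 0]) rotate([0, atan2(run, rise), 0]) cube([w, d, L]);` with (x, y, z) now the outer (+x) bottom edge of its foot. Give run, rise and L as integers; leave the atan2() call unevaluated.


// leg length = √(245² + 840²) = 875
// right-leg outer foot x = 2·245 + 97 = 587
// beam min-corner = (245, 0, 840)
translate([245, 0, 840]) cube([97, 767, 84]);
translate([0, 108, 0]) rotate([0, atan2(245, 840), 0]) cube([37, 45, 875]);
translate([587, 108, 0]) mirror([1, 0, 0]) rotate([0, atan2(245, 840), 0]) cube([37, 45, 875]);
translate([0, 614, 0]) rotate([0, atan2(245, 840), 0]) cube([37, 45, 875]);
translate([587, 614, 0]) mirror([1, 0, 0]) rotate([0, atan2(245, 840), 0]) cube([37, 45, 875]);


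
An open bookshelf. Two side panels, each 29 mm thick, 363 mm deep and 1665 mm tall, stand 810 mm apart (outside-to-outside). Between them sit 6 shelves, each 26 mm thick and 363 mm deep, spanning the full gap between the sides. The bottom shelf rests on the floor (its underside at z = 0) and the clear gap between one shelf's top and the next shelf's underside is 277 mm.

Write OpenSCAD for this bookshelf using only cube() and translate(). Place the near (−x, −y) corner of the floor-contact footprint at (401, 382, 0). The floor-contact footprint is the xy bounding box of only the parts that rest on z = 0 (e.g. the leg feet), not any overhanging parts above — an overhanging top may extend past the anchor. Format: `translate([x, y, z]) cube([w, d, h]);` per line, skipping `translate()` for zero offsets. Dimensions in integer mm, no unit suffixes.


translate([401, 382, 0]) cube([29, 363, 1665]);
translate([1182, 382, 0]) cube([29, 363, 1665]);
translate([430, 382, 0]) cube([752, 363, 26]);
translate([430, 382, 303]) cube([752, 363, 26]);
translate([430, 382, 606]) cube([752, 363, 26]);
translate([430, 382, 909]) cube([752, 363, 26]);
translate([430, 382, 1212]) cube([752, 363, 26]);
translate([430, 382, 1515]) cube([752, 363, 26]);


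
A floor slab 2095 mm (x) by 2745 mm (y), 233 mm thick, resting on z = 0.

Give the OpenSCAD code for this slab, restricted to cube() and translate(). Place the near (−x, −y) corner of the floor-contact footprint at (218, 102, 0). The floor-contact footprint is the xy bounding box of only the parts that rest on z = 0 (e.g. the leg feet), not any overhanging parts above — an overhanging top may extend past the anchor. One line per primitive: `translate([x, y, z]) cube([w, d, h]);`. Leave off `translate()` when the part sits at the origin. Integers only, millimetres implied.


translate([218, 102, 0]) cube([2095, 2745, 233]);


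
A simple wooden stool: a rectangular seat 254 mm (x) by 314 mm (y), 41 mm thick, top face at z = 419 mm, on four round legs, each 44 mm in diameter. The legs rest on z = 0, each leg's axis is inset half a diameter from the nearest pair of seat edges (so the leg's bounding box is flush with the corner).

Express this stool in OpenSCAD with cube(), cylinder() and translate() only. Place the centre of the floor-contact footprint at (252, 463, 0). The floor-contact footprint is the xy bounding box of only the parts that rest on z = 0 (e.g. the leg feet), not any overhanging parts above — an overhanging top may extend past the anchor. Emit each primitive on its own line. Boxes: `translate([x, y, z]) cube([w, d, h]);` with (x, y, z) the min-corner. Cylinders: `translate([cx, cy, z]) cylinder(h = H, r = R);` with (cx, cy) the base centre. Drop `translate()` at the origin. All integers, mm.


translate([125, 306, 378]) cube([254, 314, 41]);
translate([147, 328, 0]) cylinder(h = 378, r = 22);
translate([357, 328, 0]) cylinder(h = 378, r = 22);
translate([147, 598, 0]) cylinder(h = 378, r = 22);
translate([357, 598, 0]) cylinder(h = 378, r = 22);


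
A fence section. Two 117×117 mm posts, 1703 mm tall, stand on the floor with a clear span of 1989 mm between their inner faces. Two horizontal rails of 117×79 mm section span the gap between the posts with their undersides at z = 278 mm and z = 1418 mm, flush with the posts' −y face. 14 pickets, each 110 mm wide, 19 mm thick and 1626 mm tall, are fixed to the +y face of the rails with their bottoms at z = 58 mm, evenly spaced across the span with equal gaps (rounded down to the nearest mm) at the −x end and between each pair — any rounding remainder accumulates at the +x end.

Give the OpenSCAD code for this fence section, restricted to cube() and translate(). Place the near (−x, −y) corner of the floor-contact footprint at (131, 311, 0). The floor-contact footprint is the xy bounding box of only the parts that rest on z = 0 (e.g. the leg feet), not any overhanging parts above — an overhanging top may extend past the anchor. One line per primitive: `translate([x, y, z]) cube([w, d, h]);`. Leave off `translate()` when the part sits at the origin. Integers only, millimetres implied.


translate([131, 311, 0]) cube([117, 117, 1703]);
translate([2237, 311, 0]) cube([117, 117, 1703]);
translate([248, 311, 278]) cube([1989, 117, 79]);
translate([248, 311, 1418]) cube([1989, 117, 79]);
translate([277, 428, 58]) cube([110, 19, 1626]);
translate([416, 428, 58]) cube([110, 19, 1626]);
translate([555, 428, 58]) cube([110, 19, 1626]);
translate([694, 428, 58]) cube([110, 19, 1626]);
translate([833, 428, 58]) cube([110, 19, 1626]);
translate([972, 428, 58]) cube([110, 19, 1626]);
translate([1111, 428, 58]) cube([110, 19, 1626]);
translate([1250, 428, 58]) cube([110, 19, 1626]);
translate([1389, 428, 58]) cube([110, 19, 1626]);
translate([1528, 428, 58]) cube([110, 19, 1626]);
translate([1667, 428, 58]) cube([110, 19, 1626]);
translate([1806, 428, 58]) cube([110, 19, 1626]);
translate([1945, 428, 58]) cube([110, 19, 1626]);
translate([2084, 428, 58]) cube([110, 19, 1626]);


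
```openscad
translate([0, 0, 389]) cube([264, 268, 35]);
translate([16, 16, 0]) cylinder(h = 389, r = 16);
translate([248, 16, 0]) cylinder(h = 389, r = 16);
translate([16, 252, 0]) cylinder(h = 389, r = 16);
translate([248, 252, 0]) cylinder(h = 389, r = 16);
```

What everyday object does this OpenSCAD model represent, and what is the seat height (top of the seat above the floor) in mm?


A stool. The seat height is 424 mm.

A 264×268×35 slab at z = 389 on four corner cylinders — a stool. The seat top is 389 + 35 = 424 mm.


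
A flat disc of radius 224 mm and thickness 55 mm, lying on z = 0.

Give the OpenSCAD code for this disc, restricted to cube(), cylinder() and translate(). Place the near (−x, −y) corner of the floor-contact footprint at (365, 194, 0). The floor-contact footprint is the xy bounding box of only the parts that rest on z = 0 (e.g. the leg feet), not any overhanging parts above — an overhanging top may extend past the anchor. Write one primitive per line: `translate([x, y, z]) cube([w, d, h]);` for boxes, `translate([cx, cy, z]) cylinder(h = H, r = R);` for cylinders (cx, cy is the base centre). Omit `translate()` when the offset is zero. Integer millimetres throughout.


translate([589, 418, 0]) cylinder(h = 55, r = 224);


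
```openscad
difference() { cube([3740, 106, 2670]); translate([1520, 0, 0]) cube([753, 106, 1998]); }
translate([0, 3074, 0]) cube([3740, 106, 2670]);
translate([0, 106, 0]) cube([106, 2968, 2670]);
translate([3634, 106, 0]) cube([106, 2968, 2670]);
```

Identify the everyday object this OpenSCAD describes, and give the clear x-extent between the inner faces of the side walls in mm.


A single room. The interior width is 3528 mm.

Four walls enclosing a rectangle with a door in the front wall — a room. Outside width 3740 minus two 106 mm walls gives 3528 mm.


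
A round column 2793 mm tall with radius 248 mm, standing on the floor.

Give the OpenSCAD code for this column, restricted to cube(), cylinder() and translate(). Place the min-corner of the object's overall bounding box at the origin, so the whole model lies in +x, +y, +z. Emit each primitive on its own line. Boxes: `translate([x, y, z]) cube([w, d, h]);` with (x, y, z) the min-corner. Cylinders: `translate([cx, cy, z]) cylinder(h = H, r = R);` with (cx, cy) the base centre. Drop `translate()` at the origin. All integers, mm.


translate([248, 248, 0]) cylinder(h = 2793, r = 248);


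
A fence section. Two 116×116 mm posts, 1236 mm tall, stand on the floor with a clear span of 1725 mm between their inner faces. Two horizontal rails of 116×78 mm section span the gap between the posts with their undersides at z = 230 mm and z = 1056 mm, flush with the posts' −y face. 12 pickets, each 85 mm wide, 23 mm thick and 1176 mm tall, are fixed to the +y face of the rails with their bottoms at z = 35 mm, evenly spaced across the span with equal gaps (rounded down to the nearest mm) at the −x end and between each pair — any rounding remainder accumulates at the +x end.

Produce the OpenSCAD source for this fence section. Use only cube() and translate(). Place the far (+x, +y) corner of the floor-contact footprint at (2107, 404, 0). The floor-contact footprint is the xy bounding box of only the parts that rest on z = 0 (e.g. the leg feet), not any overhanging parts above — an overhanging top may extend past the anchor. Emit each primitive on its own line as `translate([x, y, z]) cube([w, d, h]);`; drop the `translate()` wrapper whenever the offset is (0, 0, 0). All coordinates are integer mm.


translate([150, 288, 0]) cube([116, 116, 1236]);
translate([1991, 288, 0]) cube([116, 116, 1236]);
translate([266, 288, 230]) cube([1725, 116, 78]);
translate([266, 288, 1056]) cube([1725, 116, 78]);
translate([320, 404, 35]) cube([85, 23, 1176]);
translate([459, 404, 35]) cube([85, 23, 1176]);
translate([598, 404, 35]) cube([85, 23, 1176]);
translate([737, 404, 35]) cube([85, 23, 1176]);
translate([876, 404, 35]) cube([85, 23, 1176]);
translate([1015, 404, 35]) cube([85, 23, 1176]);
translate([1154, 404, 35]) cube([85, 23, 1176]);
translate([1293, 404, 35]) cube([85, 23, 1176]);
translate([1432, 404, 35]) cube([85, 23, 1176]);
translate([1571, 404, 35]) cube([85, 23, 1176]);
translate([1710, 404, 35]) cube([85, 23, 1176]);
translate([1849, 404, 35]) cube([85, 23, 1176]);


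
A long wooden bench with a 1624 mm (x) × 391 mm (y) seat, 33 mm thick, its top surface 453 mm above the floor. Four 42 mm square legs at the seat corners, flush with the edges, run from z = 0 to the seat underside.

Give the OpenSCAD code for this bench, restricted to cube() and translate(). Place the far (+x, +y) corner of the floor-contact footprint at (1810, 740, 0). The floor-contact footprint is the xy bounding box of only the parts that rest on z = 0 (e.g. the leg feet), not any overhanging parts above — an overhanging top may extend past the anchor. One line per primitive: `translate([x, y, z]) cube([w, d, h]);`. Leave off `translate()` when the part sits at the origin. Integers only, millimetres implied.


translate([186, 349, 420]) cube([1624, 391, 33]);
translate([186, 349, 0]) cube([42, 42, 420]);
translate([186, 698, 0]) cube([42, 42, 420]);
translate([1768, 349, 0]) cube([42, 42, 420]);
translate([1768, 698, 0]) cube([42, 42, 420]);


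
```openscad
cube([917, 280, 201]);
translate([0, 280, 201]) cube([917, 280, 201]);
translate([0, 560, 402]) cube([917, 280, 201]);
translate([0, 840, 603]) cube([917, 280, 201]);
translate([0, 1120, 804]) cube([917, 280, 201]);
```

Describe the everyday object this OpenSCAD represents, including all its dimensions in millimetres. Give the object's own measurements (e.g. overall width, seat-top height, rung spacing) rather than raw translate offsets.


A straight staircase of 5 solid steps. Each step is 917 mm wide (x), 280 mm deep (y, the going) and 201 mm tall (the rise). The first step rests on the floor; each subsequent step sits one going further in +y and one rise higher in +z, directly behind and above the previous step with no overlap.


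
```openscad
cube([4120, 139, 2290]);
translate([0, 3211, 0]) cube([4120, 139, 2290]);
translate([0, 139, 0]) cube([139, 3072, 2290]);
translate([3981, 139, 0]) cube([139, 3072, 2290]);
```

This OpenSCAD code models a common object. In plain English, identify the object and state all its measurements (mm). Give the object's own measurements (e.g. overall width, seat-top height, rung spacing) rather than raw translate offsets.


The wall frame of a small rectangular building: four walls, each 2290 mm tall and 139 mm thick, enclosing a footprint 4120 mm (x) by 3350 mm (y) outside-to-outside, with no floor or roof. The front and back walls (the −y and +y sides) span the full width; the two side walls fit between them.


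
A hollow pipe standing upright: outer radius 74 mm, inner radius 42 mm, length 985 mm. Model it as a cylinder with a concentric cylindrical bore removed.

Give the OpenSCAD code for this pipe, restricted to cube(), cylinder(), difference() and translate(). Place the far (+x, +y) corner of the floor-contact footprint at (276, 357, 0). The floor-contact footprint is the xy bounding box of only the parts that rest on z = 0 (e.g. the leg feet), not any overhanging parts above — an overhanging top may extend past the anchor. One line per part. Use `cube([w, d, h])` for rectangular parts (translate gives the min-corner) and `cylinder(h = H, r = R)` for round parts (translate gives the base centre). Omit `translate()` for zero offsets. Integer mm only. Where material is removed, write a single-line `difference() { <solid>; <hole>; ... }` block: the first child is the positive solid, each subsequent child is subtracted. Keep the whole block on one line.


difference() { translate([202, 283, 0]) cylinder(h = 985, r = 74); translate([202, 283, 0]) cylinder(h = 985, r = 42); }


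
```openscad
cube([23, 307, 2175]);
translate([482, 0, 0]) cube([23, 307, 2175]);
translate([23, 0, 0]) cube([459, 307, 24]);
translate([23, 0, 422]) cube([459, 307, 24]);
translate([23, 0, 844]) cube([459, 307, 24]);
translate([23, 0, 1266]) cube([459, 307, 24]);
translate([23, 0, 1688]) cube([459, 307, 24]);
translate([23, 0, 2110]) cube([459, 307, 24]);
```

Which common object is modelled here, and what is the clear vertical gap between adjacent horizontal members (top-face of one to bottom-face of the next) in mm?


A bookshelf. The clear shelf gap is 398 mm.

Two tall side panels with 6 horizontal boards between them — a bookshelf. The first two shelf undersides are at z = 0 and z = 422; with shelf thickness 24, the clear gap is 422 − 0 − 24 = 398 mm.


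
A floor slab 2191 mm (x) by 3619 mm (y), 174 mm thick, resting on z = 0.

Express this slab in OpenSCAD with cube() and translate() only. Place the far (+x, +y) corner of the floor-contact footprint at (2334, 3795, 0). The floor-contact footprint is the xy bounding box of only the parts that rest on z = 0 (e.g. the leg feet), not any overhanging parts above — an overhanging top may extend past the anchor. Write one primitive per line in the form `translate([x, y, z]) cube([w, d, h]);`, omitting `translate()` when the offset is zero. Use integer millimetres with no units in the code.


translate([143, 176, 0]) cube([2191, 3619, 174]);


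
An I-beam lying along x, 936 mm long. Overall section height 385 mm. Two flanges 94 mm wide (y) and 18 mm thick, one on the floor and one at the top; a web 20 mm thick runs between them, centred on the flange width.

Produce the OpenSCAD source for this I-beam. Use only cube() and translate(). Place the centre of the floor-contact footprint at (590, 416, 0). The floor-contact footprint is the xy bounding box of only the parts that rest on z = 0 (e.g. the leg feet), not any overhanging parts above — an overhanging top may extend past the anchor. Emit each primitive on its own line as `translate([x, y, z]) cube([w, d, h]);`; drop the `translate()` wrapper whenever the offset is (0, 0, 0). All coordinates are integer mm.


translate([122, 369, 0]) cube([936, 94, 18]);
translate([122, 406, 18]) cube([936, 20, 349]);
translate([122, 369, 367]) cube([936, 94, 18]);


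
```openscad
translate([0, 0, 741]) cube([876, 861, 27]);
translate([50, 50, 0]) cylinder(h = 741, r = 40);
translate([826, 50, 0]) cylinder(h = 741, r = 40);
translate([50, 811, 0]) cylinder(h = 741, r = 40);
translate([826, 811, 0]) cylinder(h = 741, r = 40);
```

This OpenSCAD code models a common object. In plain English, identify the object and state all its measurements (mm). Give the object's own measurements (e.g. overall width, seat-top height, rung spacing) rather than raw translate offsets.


A rectangular dining table. The top is 876×861×27 mm with its upper surface at z = 768 mm. It stands on four round legs of 80 mm diameter, each leg's bounding box inset 10 mm from the nearest pair of top edges, running from the floor to the underside of the top.


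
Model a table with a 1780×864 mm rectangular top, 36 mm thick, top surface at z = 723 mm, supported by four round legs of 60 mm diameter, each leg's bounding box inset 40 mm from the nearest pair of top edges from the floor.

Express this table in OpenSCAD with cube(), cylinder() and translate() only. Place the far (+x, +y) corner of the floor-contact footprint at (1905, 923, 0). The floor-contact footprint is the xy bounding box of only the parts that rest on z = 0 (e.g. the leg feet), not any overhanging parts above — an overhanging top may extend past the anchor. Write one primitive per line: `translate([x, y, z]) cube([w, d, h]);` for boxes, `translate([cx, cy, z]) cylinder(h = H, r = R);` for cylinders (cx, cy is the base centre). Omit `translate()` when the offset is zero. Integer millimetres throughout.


// leg_h = 723 - 36 = 687
translate([165, 99, 687]) cube([1780, 864, 36]);
translate([235, 169, 0]) cylinder(h = 687, r = 30);
translate([1875, 169, 0]) cylinder(h = 687, r = 30);
translate([235, 893, 0]) cylinder(h = 687, r = 30);
translate([1875, 893, 0]) cylinder(h = 687, r = 30);


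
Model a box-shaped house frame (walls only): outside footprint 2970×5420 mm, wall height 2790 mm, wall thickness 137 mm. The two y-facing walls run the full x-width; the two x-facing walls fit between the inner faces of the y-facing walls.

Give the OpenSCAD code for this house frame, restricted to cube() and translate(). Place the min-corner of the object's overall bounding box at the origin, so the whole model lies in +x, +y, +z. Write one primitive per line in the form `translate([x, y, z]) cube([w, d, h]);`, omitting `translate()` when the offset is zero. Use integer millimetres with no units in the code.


cube([2970, 137, 2790]);
translate([0, 5283, 0]) cube([2970, 137, 2790]);
translate([0, 137, 0]) cube([137, 5146, 2790]);
translate([2833, 137, 0]) cube([137, 5146, 2790]);


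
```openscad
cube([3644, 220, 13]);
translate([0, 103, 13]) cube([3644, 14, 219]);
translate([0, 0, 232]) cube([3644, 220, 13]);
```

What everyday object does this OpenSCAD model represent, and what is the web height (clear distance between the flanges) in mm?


An I-beam. The web height is 219 mm.

Two wide flanges with a thin centred web — an I-beam. Overall 245 mm minus two 13 mm flanges gives a web of 245 − 2·13 = 219 mm.


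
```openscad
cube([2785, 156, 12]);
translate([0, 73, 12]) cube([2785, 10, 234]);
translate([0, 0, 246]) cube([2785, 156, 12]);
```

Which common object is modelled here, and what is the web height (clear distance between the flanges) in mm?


An I-beam. The web height is 234 mm.

Two wide flanges with a thin centred web — an I-beam. Overall 258 mm minus two 12 mm flanges gives a web of 258 − 2·12 = 234 mm.


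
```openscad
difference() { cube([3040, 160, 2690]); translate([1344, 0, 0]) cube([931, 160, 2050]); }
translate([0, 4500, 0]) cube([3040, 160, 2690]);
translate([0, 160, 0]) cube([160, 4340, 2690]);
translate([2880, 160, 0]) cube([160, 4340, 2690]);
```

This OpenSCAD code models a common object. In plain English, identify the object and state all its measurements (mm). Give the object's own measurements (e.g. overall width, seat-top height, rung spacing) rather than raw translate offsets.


A single room: four walls, each 2690 mm tall and 160 mm thick, enclosing an outside footprint 3040×4660 mm (x × y), no floor or roof. The front and back walls (−y and +y sides) run the full x-width; the side walls fit between their inner faces. A door opening 931 mm wide and 2050 mm tall is cut through the front wall from the floor up, its −x edge 1344 mm from the wall's −x end.


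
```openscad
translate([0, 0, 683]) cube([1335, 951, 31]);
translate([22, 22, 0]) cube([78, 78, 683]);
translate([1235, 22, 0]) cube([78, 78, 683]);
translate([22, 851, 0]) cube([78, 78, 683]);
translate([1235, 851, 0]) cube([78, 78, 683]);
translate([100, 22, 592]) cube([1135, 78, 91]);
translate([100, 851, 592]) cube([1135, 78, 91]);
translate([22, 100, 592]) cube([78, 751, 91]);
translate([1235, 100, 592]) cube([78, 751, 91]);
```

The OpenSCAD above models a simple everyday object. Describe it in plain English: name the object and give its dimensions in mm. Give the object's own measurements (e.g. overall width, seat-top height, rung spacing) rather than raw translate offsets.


A rectangular dining table. The top is 1335×951×31 mm with its upper surface at z = 714 mm. It stands on four 78×78 mm square legs, each inset 22 mm from the nearest pair of top edges, running from the floor to the underside of the top. Four apron rails, 78 mm thick and 91 mm tall, run between adjacent legs with their top edges flush with the underside of the top and their outer faces flush with the legs' outer faces.


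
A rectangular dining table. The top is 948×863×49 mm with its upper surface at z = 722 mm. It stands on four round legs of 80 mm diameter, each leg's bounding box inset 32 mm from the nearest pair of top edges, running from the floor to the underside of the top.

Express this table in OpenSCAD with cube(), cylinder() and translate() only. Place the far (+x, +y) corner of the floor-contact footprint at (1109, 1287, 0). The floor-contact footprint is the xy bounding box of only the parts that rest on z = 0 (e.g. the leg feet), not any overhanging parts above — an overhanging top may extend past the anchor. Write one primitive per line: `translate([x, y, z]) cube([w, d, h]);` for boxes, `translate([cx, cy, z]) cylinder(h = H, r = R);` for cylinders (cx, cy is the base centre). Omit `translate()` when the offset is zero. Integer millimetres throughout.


translate([193, 456, 673]) cube([948, 863, 49]);
translate([265, 528, 0]) cylinder(h = 673, r = 40);
translate([1069, 528, 0]) cylinder(h = 673, r = 40);
translate([265, 1247, 0]) cylinder(h = 673, r = 40);
translate([1069, 1247, 0]) cylinder(h = 673, r = 40);


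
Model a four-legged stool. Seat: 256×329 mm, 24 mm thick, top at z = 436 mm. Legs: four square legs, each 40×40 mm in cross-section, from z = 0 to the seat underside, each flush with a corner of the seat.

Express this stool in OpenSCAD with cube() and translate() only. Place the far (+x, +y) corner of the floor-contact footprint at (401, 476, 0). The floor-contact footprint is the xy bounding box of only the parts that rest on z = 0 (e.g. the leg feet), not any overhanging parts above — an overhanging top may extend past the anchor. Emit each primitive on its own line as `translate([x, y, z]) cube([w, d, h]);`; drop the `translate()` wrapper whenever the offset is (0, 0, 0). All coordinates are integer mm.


translate([145, 147, 412]) cube([256, 329, 24]);
translate([145, 147, 0]) cube([40, 40, 412]);
translate([361, 147, 0]) cube([40, 40, 412]);
translate([145, 436, 0]) cube([40, 40, 412]);
translate([361, 436, 0]) cube([40, 40, 412]);


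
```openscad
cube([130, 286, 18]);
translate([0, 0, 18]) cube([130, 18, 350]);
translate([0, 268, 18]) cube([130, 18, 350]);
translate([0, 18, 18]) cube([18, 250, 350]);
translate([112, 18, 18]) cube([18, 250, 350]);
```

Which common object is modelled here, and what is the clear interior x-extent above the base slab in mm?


An open box. The internal width is 94 mm.

A 130×286 base slab with four walls standing on it — an open box. The base is 130 mm wide and the walls are 18 mm thick, so the internal width is 130 − 2 × 18 = 94 mm.


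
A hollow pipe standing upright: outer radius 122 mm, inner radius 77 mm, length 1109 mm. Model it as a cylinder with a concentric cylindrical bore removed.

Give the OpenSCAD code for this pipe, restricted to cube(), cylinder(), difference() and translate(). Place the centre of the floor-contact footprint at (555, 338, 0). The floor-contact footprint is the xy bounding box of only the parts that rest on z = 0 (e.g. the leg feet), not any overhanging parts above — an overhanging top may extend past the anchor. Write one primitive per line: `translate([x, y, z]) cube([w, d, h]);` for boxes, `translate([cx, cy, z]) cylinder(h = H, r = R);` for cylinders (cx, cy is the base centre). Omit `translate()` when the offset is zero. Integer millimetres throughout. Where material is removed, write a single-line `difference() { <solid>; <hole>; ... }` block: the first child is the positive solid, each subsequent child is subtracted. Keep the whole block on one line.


difference() { translate([555, 338, 0]) cylinder(h = 1109, r = 122); translate([555, 338, 0]) cylinder(h = 1109, r = 77); }


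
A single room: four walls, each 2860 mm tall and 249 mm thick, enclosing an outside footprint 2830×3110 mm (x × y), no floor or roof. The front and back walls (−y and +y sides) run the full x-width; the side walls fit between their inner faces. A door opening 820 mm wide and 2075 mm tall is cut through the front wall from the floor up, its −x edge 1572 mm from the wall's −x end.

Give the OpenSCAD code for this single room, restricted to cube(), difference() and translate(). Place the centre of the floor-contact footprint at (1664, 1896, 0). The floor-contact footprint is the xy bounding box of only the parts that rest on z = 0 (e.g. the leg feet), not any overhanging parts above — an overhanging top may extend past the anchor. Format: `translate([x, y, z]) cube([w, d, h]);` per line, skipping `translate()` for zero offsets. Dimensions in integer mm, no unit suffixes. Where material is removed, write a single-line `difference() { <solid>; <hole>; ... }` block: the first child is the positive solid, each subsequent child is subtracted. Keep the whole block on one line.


difference() { translate([249, 341, 0]) cube([2830, 249, 2860]); translate([1821, 341, 0]) cube([820, 249, 2075]); }
translate([249, 3202, 0]) cube([2830, 249, 2860]);
translate([249, 590, 0]) cube([249, 2612, 2860]);
translate([2830, 590, 0]) cube([249, 2612, 2860]);
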